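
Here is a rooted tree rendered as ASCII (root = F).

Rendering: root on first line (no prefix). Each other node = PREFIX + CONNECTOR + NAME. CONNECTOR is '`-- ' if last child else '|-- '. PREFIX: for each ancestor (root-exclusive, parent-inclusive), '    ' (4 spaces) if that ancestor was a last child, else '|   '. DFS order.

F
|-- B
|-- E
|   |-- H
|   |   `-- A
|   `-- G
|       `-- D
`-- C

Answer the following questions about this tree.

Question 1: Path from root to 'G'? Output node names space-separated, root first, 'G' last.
Walk down from root: F -> E -> G

Answer: F E G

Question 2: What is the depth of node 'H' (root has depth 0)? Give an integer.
Path from root to H: F -> E -> H
Depth = number of edges = 2

Answer: 2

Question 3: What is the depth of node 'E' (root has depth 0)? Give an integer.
Answer: 1

Derivation:
Path from root to E: F -> E
Depth = number of edges = 1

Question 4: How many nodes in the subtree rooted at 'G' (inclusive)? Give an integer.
Answer: 2

Derivation:
Subtree rooted at G contains: D, G
Count = 2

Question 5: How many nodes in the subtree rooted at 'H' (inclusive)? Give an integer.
Answer: 2

Derivation:
Subtree rooted at H contains: A, H
Count = 2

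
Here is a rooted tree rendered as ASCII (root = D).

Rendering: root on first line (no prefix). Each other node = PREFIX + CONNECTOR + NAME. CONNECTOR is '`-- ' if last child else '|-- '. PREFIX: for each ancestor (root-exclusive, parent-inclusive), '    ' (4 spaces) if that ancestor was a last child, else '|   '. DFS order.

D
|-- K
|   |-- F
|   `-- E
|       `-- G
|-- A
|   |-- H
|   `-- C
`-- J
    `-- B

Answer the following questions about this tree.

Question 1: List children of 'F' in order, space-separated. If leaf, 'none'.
Answer: none

Derivation:
Node F's children (from adjacency): (leaf)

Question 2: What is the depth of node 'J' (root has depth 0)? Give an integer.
Path from root to J: D -> J
Depth = number of edges = 1

Answer: 1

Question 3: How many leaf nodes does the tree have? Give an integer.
Leaves (nodes with no children): B, C, F, G, H

Answer: 5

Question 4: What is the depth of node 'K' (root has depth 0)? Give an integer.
Answer: 1

Derivation:
Path from root to K: D -> K
Depth = number of edges = 1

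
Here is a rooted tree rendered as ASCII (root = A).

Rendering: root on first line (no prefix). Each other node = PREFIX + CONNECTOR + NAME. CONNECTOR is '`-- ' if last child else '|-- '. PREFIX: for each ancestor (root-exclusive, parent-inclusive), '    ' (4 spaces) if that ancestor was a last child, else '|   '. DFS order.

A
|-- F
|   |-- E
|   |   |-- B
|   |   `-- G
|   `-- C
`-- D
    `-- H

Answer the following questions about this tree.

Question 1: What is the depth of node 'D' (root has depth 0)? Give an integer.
Path from root to D: A -> D
Depth = number of edges = 1

Answer: 1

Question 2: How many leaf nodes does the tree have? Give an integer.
Answer: 4

Derivation:
Leaves (nodes with no children): B, C, G, H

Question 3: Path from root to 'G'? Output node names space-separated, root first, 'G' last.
Answer: A F E G

Derivation:
Walk down from root: A -> F -> E -> G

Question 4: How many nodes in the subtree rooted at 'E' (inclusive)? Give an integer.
Subtree rooted at E contains: B, E, G
Count = 3

Answer: 3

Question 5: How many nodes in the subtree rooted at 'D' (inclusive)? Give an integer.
Answer: 2

Derivation:
Subtree rooted at D contains: D, H
Count = 2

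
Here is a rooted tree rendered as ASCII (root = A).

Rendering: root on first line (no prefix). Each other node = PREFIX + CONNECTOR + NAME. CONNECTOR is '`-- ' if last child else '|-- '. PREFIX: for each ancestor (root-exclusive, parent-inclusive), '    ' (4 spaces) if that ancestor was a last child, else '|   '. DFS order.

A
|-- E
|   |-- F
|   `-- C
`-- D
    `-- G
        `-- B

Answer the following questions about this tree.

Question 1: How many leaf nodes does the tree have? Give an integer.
Leaves (nodes with no children): B, C, F

Answer: 3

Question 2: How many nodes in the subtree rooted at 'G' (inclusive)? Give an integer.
Answer: 2

Derivation:
Subtree rooted at G contains: B, G
Count = 2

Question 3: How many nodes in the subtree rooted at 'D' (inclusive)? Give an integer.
Answer: 3

Derivation:
Subtree rooted at D contains: B, D, G
Count = 3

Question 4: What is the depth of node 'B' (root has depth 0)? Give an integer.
Path from root to B: A -> D -> G -> B
Depth = number of edges = 3

Answer: 3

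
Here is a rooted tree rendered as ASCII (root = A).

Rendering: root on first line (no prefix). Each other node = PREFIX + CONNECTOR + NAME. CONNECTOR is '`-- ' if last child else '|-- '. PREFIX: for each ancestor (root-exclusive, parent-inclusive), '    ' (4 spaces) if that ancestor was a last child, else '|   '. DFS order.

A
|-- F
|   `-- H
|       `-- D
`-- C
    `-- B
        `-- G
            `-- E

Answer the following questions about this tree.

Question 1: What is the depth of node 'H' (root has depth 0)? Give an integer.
Answer: 2

Derivation:
Path from root to H: A -> F -> H
Depth = number of edges = 2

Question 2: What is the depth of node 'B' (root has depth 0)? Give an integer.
Answer: 2

Derivation:
Path from root to B: A -> C -> B
Depth = number of edges = 2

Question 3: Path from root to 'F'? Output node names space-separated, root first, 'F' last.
Walk down from root: A -> F

Answer: A F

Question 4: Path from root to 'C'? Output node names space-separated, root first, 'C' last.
Walk down from root: A -> C

Answer: A C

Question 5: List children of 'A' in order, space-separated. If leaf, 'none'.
Node A's children (from adjacency): F, C

Answer: F C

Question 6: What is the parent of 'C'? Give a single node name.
Answer: A

Derivation:
Scan adjacency: C appears as child of A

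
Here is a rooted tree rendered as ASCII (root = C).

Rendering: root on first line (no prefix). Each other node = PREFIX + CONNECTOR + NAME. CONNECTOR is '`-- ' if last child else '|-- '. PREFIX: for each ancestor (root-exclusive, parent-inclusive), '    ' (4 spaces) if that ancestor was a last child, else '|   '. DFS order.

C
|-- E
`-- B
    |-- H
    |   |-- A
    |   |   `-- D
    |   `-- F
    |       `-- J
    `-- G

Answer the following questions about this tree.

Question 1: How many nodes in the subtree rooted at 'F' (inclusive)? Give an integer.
Subtree rooted at F contains: F, J
Count = 2

Answer: 2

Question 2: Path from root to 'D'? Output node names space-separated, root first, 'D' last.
Answer: C B H A D

Derivation:
Walk down from root: C -> B -> H -> A -> D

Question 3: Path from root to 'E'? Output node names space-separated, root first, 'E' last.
Walk down from root: C -> E

Answer: C E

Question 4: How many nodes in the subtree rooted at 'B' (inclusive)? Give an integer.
Answer: 7

Derivation:
Subtree rooted at B contains: A, B, D, F, G, H, J
Count = 7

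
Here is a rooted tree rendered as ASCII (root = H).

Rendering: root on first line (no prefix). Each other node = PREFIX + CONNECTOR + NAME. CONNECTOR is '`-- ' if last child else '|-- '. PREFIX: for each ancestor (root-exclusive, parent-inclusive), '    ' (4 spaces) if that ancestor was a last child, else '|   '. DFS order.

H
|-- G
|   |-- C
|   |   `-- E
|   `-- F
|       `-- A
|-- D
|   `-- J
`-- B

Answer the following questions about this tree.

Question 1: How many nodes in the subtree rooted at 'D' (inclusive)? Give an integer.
Answer: 2

Derivation:
Subtree rooted at D contains: D, J
Count = 2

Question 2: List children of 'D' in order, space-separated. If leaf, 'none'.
Answer: J

Derivation:
Node D's children (from adjacency): J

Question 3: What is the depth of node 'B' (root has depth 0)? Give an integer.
Answer: 1

Derivation:
Path from root to B: H -> B
Depth = number of edges = 1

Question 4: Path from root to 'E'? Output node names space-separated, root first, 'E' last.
Walk down from root: H -> G -> C -> E

Answer: H G C E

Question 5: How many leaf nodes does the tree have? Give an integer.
Leaves (nodes with no children): A, B, E, J

Answer: 4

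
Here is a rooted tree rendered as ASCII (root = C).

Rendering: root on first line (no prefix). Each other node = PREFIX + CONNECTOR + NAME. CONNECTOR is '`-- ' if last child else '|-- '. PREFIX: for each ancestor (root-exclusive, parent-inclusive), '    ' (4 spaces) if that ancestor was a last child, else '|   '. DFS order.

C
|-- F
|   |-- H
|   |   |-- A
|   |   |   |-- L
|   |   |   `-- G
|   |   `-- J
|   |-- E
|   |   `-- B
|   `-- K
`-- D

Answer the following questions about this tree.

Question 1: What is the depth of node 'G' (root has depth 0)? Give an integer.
Path from root to G: C -> F -> H -> A -> G
Depth = number of edges = 4

Answer: 4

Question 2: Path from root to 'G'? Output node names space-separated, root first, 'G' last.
Walk down from root: C -> F -> H -> A -> G

Answer: C F H A G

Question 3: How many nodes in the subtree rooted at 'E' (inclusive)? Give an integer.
Subtree rooted at E contains: B, E
Count = 2

Answer: 2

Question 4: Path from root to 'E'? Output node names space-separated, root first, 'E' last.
Walk down from root: C -> F -> E

Answer: C F E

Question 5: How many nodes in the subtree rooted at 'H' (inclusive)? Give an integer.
Answer: 5

Derivation:
Subtree rooted at H contains: A, G, H, J, L
Count = 5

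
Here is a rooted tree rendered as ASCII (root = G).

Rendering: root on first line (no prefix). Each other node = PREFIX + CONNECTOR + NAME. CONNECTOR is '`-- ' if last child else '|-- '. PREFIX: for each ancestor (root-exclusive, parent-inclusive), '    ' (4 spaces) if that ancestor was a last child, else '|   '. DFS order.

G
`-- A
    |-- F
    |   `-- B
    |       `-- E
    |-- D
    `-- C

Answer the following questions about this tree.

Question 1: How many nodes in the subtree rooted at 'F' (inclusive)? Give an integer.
Answer: 3

Derivation:
Subtree rooted at F contains: B, E, F
Count = 3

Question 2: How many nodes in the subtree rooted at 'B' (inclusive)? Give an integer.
Answer: 2

Derivation:
Subtree rooted at B contains: B, E
Count = 2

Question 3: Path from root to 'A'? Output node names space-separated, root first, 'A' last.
Walk down from root: G -> A

Answer: G A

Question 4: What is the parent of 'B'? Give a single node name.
Answer: F

Derivation:
Scan adjacency: B appears as child of F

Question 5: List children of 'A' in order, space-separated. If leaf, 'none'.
Answer: F D C

Derivation:
Node A's children (from adjacency): F, D, C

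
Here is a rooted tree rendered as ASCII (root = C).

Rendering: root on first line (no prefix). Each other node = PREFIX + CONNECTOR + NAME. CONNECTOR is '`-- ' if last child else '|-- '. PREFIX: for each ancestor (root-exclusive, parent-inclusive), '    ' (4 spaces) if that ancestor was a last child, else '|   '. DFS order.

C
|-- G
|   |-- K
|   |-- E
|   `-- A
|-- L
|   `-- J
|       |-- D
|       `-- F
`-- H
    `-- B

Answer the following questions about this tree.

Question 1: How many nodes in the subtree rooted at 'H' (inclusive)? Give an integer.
Answer: 2

Derivation:
Subtree rooted at H contains: B, H
Count = 2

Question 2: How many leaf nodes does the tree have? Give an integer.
Answer: 6

Derivation:
Leaves (nodes with no children): A, B, D, E, F, K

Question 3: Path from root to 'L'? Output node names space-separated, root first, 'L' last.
Answer: C L

Derivation:
Walk down from root: C -> L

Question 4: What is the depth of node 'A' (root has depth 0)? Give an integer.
Path from root to A: C -> G -> A
Depth = number of edges = 2

Answer: 2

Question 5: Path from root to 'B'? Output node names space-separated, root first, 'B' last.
Walk down from root: C -> H -> B

Answer: C H B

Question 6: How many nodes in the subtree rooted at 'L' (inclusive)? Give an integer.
Answer: 4

Derivation:
Subtree rooted at L contains: D, F, J, L
Count = 4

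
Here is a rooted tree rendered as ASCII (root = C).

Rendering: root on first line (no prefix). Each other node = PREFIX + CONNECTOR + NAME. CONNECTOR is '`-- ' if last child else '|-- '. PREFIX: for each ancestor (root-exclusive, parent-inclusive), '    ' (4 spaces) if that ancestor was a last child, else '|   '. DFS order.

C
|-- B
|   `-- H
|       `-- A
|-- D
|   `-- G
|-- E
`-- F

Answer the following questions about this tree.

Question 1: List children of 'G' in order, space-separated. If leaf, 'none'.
Node G's children (from adjacency): (leaf)

Answer: none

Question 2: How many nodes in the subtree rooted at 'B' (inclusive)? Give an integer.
Subtree rooted at B contains: A, B, H
Count = 3

Answer: 3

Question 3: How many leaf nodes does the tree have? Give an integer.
Leaves (nodes with no children): A, E, F, G

Answer: 4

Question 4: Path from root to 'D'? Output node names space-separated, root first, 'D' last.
Walk down from root: C -> D

Answer: C D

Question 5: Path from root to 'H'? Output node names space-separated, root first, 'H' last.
Walk down from root: C -> B -> H

Answer: C B H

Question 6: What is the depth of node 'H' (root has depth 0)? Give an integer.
Answer: 2

Derivation:
Path from root to H: C -> B -> H
Depth = number of edges = 2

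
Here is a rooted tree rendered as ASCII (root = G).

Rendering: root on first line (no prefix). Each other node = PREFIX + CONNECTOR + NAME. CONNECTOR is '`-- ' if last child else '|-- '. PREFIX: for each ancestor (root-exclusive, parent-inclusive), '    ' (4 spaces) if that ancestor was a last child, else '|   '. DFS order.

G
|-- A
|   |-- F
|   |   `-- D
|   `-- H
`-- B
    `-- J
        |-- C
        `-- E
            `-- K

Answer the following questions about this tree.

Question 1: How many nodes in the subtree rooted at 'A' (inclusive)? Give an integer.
Answer: 4

Derivation:
Subtree rooted at A contains: A, D, F, H
Count = 4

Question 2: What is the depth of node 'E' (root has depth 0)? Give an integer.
Path from root to E: G -> B -> J -> E
Depth = number of edges = 3

Answer: 3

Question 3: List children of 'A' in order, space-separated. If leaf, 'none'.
Answer: F H

Derivation:
Node A's children (from adjacency): F, H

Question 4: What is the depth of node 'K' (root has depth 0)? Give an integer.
Answer: 4

Derivation:
Path from root to K: G -> B -> J -> E -> K
Depth = number of edges = 4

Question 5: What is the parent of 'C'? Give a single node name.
Scan adjacency: C appears as child of J

Answer: J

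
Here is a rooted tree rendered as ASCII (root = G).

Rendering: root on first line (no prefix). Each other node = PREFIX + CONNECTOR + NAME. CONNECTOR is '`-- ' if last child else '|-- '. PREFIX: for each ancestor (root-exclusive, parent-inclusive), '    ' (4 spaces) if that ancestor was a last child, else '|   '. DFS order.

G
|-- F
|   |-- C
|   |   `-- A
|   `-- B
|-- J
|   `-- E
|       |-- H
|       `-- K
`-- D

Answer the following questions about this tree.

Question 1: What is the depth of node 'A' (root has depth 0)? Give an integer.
Answer: 3

Derivation:
Path from root to A: G -> F -> C -> A
Depth = number of edges = 3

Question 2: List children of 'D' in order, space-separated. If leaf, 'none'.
Node D's children (from adjacency): (leaf)

Answer: none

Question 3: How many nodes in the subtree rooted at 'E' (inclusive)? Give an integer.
Answer: 3

Derivation:
Subtree rooted at E contains: E, H, K
Count = 3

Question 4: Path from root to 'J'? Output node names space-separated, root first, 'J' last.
Walk down from root: G -> J

Answer: G J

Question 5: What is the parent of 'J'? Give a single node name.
Scan adjacency: J appears as child of G

Answer: G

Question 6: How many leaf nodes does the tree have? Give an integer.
Answer: 5

Derivation:
Leaves (nodes with no children): A, B, D, H, K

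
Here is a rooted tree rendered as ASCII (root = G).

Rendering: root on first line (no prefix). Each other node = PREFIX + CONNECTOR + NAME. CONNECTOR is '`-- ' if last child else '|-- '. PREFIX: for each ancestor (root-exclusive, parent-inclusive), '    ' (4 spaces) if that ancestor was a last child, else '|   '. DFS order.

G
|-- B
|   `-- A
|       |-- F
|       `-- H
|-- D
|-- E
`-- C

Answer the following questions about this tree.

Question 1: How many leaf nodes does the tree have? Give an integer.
Answer: 5

Derivation:
Leaves (nodes with no children): C, D, E, F, H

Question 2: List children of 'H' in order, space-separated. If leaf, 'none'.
Answer: none

Derivation:
Node H's children (from adjacency): (leaf)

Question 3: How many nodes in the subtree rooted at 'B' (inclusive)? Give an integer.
Subtree rooted at B contains: A, B, F, H
Count = 4

Answer: 4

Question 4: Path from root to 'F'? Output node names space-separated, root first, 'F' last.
Answer: G B A F

Derivation:
Walk down from root: G -> B -> A -> F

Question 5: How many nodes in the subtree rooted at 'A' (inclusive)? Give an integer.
Subtree rooted at A contains: A, F, H
Count = 3

Answer: 3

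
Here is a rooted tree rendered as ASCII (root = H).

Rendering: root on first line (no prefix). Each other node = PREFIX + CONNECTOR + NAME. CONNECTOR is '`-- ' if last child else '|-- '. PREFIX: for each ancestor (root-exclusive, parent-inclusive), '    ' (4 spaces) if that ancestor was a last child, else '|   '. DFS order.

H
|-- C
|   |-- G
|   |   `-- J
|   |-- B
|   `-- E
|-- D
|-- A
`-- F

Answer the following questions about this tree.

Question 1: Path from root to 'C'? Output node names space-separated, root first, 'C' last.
Walk down from root: H -> C

Answer: H C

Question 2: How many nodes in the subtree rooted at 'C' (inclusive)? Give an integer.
Answer: 5

Derivation:
Subtree rooted at C contains: B, C, E, G, J
Count = 5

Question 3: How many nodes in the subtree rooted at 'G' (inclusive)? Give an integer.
Subtree rooted at G contains: G, J
Count = 2

Answer: 2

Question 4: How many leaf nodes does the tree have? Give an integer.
Leaves (nodes with no children): A, B, D, E, F, J

Answer: 6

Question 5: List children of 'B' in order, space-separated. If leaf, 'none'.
Answer: none

Derivation:
Node B's children (from adjacency): (leaf)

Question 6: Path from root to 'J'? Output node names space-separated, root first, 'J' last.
Walk down from root: H -> C -> G -> J

Answer: H C G J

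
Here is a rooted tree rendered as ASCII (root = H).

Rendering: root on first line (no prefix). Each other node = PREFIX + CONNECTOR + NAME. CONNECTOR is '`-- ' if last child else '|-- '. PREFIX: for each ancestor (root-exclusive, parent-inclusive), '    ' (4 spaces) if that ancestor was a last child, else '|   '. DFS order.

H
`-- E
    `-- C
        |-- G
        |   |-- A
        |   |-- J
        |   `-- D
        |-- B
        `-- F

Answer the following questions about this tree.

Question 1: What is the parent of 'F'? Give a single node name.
Answer: C

Derivation:
Scan adjacency: F appears as child of C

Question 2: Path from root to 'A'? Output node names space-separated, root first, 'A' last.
Answer: H E C G A

Derivation:
Walk down from root: H -> E -> C -> G -> A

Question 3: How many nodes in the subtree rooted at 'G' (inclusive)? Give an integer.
Answer: 4

Derivation:
Subtree rooted at G contains: A, D, G, J
Count = 4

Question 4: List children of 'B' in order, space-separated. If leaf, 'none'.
Node B's children (from adjacency): (leaf)

Answer: none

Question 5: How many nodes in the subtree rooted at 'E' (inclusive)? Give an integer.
Subtree rooted at E contains: A, B, C, D, E, F, G, J
Count = 8

Answer: 8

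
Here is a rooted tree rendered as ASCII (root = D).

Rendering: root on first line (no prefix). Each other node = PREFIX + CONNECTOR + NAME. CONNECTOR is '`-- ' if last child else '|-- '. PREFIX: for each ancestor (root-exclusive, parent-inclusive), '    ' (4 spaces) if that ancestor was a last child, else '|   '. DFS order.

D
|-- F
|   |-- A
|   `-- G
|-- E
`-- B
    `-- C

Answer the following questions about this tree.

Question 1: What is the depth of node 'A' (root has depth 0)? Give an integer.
Path from root to A: D -> F -> A
Depth = number of edges = 2

Answer: 2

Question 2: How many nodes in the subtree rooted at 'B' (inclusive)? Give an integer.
Subtree rooted at B contains: B, C
Count = 2

Answer: 2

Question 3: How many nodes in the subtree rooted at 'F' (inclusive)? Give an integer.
Answer: 3

Derivation:
Subtree rooted at F contains: A, F, G
Count = 3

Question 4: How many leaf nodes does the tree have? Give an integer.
Answer: 4

Derivation:
Leaves (nodes with no children): A, C, E, G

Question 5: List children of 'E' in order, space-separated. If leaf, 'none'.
Node E's children (from adjacency): (leaf)

Answer: none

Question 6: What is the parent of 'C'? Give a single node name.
Scan adjacency: C appears as child of B

Answer: B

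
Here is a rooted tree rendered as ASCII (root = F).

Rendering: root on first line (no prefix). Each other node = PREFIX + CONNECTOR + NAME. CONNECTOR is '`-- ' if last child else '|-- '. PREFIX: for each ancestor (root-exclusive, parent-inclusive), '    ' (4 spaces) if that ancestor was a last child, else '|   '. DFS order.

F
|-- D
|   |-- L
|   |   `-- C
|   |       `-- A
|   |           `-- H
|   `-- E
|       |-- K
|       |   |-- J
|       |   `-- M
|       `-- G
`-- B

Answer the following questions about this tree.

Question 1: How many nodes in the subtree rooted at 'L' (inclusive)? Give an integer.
Subtree rooted at L contains: A, C, H, L
Count = 4

Answer: 4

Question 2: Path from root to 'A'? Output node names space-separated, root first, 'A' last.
Walk down from root: F -> D -> L -> C -> A

Answer: F D L C A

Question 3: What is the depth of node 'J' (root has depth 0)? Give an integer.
Answer: 4

Derivation:
Path from root to J: F -> D -> E -> K -> J
Depth = number of edges = 4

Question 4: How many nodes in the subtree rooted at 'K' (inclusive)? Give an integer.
Answer: 3

Derivation:
Subtree rooted at K contains: J, K, M
Count = 3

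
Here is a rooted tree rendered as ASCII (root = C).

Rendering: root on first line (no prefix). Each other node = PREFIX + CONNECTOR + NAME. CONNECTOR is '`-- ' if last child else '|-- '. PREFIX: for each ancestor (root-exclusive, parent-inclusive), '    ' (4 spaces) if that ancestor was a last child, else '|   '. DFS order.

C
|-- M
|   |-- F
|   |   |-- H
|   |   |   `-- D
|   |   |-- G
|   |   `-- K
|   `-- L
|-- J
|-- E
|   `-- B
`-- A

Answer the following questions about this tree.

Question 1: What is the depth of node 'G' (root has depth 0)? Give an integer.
Answer: 3

Derivation:
Path from root to G: C -> M -> F -> G
Depth = number of edges = 3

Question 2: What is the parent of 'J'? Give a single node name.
Answer: C

Derivation:
Scan adjacency: J appears as child of C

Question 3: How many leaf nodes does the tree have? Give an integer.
Answer: 7

Derivation:
Leaves (nodes with no children): A, B, D, G, J, K, L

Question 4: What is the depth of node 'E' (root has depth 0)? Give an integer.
Path from root to E: C -> E
Depth = number of edges = 1

Answer: 1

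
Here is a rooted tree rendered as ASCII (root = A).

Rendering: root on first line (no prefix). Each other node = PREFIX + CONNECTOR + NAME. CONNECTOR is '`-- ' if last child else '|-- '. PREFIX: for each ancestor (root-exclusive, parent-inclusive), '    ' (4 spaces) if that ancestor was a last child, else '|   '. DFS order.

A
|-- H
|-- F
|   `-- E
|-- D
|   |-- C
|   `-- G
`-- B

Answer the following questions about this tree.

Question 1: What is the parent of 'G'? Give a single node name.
Scan adjacency: G appears as child of D

Answer: D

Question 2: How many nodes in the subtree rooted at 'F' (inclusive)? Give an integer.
Subtree rooted at F contains: E, F
Count = 2

Answer: 2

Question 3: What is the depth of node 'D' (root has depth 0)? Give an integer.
Answer: 1

Derivation:
Path from root to D: A -> D
Depth = number of edges = 1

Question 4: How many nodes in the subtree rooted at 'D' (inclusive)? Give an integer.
Answer: 3

Derivation:
Subtree rooted at D contains: C, D, G
Count = 3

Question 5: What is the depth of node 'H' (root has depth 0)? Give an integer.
Answer: 1

Derivation:
Path from root to H: A -> H
Depth = number of edges = 1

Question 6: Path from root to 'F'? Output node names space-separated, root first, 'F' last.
Answer: A F

Derivation:
Walk down from root: A -> F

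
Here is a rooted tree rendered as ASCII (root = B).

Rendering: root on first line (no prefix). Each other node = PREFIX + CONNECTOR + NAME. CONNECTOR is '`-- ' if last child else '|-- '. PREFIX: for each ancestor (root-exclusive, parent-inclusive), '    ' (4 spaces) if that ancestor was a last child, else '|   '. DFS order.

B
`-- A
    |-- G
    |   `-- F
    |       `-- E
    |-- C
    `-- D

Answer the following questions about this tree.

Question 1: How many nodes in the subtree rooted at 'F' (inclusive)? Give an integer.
Answer: 2

Derivation:
Subtree rooted at F contains: E, F
Count = 2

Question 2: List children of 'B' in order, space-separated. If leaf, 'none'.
Node B's children (from adjacency): A

Answer: A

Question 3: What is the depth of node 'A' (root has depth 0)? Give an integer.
Answer: 1

Derivation:
Path from root to A: B -> A
Depth = number of edges = 1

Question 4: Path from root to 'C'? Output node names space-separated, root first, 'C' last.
Walk down from root: B -> A -> C

Answer: B A C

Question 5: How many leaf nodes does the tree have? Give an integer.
Answer: 3

Derivation:
Leaves (nodes with no children): C, D, E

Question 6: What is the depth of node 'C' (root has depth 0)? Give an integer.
Answer: 2

Derivation:
Path from root to C: B -> A -> C
Depth = number of edges = 2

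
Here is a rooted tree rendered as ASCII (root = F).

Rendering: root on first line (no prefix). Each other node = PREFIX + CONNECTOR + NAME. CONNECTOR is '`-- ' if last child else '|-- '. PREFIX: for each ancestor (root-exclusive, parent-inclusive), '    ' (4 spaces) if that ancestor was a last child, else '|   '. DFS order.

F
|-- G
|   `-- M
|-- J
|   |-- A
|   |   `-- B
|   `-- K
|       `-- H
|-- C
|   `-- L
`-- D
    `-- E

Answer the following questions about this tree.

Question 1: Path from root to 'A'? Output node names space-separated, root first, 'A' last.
Answer: F J A

Derivation:
Walk down from root: F -> J -> A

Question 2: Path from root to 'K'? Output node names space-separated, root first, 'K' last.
Answer: F J K

Derivation:
Walk down from root: F -> J -> K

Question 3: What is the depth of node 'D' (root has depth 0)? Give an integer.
Answer: 1

Derivation:
Path from root to D: F -> D
Depth = number of edges = 1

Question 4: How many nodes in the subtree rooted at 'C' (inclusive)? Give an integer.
Subtree rooted at C contains: C, L
Count = 2

Answer: 2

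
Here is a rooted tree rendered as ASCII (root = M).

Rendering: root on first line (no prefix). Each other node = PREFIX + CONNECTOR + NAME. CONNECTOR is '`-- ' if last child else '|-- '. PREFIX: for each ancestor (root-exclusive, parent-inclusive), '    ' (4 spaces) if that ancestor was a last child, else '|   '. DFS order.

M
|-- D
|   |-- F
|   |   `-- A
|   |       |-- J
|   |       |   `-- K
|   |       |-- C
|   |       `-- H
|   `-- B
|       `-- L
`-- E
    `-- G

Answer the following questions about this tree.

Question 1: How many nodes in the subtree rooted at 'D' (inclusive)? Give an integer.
Answer: 9

Derivation:
Subtree rooted at D contains: A, B, C, D, F, H, J, K, L
Count = 9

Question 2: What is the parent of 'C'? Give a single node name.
Scan adjacency: C appears as child of A

Answer: A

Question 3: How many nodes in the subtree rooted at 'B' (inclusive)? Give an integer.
Answer: 2

Derivation:
Subtree rooted at B contains: B, L
Count = 2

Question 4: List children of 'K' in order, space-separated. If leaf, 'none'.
Node K's children (from adjacency): (leaf)

Answer: none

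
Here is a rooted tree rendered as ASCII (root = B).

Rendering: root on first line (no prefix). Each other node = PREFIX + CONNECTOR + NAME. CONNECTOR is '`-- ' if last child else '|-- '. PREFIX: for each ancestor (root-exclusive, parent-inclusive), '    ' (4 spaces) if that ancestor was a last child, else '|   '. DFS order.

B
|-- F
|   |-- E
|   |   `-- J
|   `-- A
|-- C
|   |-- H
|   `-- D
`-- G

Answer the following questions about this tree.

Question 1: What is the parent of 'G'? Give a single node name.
Scan adjacency: G appears as child of B

Answer: B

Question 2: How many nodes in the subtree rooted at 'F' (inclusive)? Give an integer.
Answer: 4

Derivation:
Subtree rooted at F contains: A, E, F, J
Count = 4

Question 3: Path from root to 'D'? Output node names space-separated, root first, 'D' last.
Answer: B C D

Derivation:
Walk down from root: B -> C -> D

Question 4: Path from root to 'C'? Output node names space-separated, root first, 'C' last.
Answer: B C

Derivation:
Walk down from root: B -> C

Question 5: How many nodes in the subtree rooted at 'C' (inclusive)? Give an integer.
Subtree rooted at C contains: C, D, H
Count = 3

Answer: 3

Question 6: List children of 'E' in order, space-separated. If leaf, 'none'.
Answer: J

Derivation:
Node E's children (from adjacency): J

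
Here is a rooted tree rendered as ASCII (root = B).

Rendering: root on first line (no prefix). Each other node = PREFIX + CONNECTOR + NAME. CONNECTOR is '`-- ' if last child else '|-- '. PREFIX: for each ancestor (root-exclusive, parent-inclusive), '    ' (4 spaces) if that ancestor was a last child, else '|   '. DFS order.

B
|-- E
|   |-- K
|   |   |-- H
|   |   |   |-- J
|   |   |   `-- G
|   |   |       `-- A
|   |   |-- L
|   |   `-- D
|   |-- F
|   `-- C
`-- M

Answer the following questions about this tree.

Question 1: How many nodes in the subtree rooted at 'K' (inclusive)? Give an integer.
Answer: 7

Derivation:
Subtree rooted at K contains: A, D, G, H, J, K, L
Count = 7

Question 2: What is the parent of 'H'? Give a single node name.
Answer: K

Derivation:
Scan adjacency: H appears as child of K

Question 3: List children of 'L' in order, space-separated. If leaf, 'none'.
Node L's children (from adjacency): (leaf)

Answer: none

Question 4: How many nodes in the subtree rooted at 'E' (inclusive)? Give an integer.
Answer: 10

Derivation:
Subtree rooted at E contains: A, C, D, E, F, G, H, J, K, L
Count = 10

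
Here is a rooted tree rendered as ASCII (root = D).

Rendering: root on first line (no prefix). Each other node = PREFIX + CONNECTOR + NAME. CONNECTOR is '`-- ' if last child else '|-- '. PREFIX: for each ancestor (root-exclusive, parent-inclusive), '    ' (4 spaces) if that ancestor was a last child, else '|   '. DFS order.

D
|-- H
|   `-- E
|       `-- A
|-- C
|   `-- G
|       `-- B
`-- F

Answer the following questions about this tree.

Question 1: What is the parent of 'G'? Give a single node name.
Answer: C

Derivation:
Scan adjacency: G appears as child of C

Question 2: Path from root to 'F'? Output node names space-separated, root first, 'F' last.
Answer: D F

Derivation:
Walk down from root: D -> F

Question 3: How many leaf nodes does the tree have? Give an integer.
Answer: 3

Derivation:
Leaves (nodes with no children): A, B, F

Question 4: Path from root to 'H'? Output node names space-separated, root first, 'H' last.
Walk down from root: D -> H

Answer: D H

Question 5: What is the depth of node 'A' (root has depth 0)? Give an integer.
Answer: 3

Derivation:
Path from root to A: D -> H -> E -> A
Depth = number of edges = 3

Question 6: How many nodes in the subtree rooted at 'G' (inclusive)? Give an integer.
Answer: 2

Derivation:
Subtree rooted at G contains: B, G
Count = 2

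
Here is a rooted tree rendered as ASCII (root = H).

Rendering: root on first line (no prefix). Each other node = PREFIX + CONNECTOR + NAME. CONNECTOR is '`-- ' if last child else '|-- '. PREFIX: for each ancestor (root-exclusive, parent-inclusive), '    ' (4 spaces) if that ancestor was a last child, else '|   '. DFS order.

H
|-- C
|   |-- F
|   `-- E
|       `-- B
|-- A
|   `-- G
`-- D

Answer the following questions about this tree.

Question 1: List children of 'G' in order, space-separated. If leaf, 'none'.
Answer: none

Derivation:
Node G's children (from adjacency): (leaf)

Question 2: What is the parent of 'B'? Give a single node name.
Answer: E

Derivation:
Scan adjacency: B appears as child of E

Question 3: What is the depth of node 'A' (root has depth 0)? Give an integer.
Answer: 1

Derivation:
Path from root to A: H -> A
Depth = number of edges = 1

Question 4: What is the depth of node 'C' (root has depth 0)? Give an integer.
Answer: 1

Derivation:
Path from root to C: H -> C
Depth = number of edges = 1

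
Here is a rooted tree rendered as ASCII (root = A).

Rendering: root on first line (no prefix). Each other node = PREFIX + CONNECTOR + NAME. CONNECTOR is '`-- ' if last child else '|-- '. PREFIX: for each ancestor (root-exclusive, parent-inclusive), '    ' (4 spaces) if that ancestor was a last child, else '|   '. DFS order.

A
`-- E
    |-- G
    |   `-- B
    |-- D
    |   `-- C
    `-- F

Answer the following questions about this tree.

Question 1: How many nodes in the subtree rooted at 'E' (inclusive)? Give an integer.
Subtree rooted at E contains: B, C, D, E, F, G
Count = 6

Answer: 6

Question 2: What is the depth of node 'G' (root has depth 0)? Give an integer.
Path from root to G: A -> E -> G
Depth = number of edges = 2

Answer: 2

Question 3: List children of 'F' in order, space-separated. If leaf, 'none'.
Node F's children (from adjacency): (leaf)

Answer: none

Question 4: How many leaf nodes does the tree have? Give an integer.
Answer: 3

Derivation:
Leaves (nodes with no children): B, C, F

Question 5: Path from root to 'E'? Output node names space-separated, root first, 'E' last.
Answer: A E

Derivation:
Walk down from root: A -> E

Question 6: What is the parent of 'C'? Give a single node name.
Scan adjacency: C appears as child of D

Answer: D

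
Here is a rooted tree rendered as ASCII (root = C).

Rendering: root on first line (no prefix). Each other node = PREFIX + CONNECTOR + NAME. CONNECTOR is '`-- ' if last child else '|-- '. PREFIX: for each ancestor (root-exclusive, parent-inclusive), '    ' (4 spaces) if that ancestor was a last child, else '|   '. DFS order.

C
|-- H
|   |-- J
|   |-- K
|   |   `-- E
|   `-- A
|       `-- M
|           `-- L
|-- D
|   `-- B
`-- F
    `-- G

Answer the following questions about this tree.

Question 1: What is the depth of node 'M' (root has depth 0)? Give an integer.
Path from root to M: C -> H -> A -> M
Depth = number of edges = 3

Answer: 3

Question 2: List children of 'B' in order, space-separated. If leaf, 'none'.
Node B's children (from adjacency): (leaf)

Answer: none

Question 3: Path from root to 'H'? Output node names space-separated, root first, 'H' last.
Walk down from root: C -> H

Answer: C H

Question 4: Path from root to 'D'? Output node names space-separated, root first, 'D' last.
Walk down from root: C -> D

Answer: C D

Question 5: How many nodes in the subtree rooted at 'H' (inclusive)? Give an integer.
Subtree rooted at H contains: A, E, H, J, K, L, M
Count = 7

Answer: 7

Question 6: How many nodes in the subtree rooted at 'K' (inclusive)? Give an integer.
Subtree rooted at K contains: E, K
Count = 2

Answer: 2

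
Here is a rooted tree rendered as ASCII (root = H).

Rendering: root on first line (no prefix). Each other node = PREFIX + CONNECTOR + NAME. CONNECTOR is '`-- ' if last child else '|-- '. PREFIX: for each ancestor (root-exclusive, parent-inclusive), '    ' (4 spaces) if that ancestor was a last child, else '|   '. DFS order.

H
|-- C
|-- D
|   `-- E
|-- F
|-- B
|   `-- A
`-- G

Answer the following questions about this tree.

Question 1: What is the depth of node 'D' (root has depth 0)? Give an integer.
Path from root to D: H -> D
Depth = number of edges = 1

Answer: 1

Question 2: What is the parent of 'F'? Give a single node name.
Scan adjacency: F appears as child of H

Answer: H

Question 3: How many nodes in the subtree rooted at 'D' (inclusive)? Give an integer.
Subtree rooted at D contains: D, E
Count = 2

Answer: 2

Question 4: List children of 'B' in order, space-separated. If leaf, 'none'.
Answer: A

Derivation:
Node B's children (from adjacency): A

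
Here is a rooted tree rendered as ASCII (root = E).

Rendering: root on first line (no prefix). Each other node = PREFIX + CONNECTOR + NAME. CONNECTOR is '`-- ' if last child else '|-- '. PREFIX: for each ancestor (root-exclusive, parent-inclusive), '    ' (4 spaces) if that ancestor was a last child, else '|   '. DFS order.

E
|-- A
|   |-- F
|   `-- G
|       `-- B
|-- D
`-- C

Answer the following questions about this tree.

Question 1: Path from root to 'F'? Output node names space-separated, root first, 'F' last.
Answer: E A F

Derivation:
Walk down from root: E -> A -> F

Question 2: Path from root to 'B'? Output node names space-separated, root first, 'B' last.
Answer: E A G B

Derivation:
Walk down from root: E -> A -> G -> B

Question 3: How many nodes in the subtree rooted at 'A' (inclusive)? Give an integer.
Subtree rooted at A contains: A, B, F, G
Count = 4

Answer: 4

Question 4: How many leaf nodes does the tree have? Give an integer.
Answer: 4

Derivation:
Leaves (nodes with no children): B, C, D, F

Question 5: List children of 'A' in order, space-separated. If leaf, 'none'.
Node A's children (from adjacency): F, G

Answer: F G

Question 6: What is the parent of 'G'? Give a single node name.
Answer: A

Derivation:
Scan adjacency: G appears as child of A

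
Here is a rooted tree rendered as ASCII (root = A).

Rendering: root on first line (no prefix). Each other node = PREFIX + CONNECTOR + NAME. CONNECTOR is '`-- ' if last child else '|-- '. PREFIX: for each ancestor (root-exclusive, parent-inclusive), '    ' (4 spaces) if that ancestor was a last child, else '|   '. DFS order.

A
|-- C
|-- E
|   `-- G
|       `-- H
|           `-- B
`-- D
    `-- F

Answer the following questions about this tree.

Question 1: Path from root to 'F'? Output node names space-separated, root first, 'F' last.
Answer: A D F

Derivation:
Walk down from root: A -> D -> F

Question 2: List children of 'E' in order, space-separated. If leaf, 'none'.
Node E's children (from adjacency): G

Answer: G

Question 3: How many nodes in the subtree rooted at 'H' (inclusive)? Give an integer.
Answer: 2

Derivation:
Subtree rooted at H contains: B, H
Count = 2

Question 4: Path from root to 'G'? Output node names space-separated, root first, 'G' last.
Answer: A E G

Derivation:
Walk down from root: A -> E -> G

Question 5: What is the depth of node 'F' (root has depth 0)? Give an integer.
Answer: 2

Derivation:
Path from root to F: A -> D -> F
Depth = number of edges = 2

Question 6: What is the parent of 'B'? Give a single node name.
Scan adjacency: B appears as child of H

Answer: H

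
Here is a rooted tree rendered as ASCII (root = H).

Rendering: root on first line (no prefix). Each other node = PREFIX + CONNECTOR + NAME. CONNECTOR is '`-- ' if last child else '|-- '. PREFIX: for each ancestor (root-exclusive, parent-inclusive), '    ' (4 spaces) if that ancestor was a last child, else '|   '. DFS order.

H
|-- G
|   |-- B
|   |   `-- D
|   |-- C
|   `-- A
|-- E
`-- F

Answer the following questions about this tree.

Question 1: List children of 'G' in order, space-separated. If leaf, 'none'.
Node G's children (from adjacency): B, C, A

Answer: B C A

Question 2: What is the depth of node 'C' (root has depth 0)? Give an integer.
Answer: 2

Derivation:
Path from root to C: H -> G -> C
Depth = number of edges = 2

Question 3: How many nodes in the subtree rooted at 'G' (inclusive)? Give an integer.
Answer: 5

Derivation:
Subtree rooted at G contains: A, B, C, D, G
Count = 5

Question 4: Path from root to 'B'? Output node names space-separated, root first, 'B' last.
Walk down from root: H -> G -> B

Answer: H G B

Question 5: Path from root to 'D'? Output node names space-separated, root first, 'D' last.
Walk down from root: H -> G -> B -> D

Answer: H G B D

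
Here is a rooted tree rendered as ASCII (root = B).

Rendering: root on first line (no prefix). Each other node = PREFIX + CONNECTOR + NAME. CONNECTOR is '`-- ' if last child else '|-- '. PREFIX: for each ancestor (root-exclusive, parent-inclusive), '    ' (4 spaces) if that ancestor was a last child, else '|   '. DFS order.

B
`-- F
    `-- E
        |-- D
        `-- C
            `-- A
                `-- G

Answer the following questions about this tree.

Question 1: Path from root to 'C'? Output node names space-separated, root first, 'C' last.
Answer: B F E C

Derivation:
Walk down from root: B -> F -> E -> C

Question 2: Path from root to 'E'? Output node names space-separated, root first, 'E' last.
Answer: B F E

Derivation:
Walk down from root: B -> F -> E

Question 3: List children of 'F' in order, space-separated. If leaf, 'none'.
Answer: E

Derivation:
Node F's children (from adjacency): E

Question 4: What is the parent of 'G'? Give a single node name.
Scan adjacency: G appears as child of A

Answer: A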